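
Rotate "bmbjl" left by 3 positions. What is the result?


Input: "bmbjl", rotate left by 3
First 3 characters: "bmb"
Remaining characters: "jl"
Concatenate remaining + first: "jl" + "bmb" = "jlbmb"

jlbmb


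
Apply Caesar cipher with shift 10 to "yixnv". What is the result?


Caesar cipher: shift "yixnv" by 10
  'y' (pos 24) + 10 = pos 8 = 'i'
  'i' (pos 8) + 10 = pos 18 = 's'
  'x' (pos 23) + 10 = pos 7 = 'h'
  'n' (pos 13) + 10 = pos 23 = 'x'
  'v' (pos 21) + 10 = pos 5 = 'f'
Result: ishxf

ishxf


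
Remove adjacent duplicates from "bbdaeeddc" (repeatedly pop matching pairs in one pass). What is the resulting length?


Input: bbdaeeddc
Stack-based adjacent duplicate removal:
  Read 'b': push. Stack: b
  Read 'b': matches stack top 'b' => pop. Stack: (empty)
  Read 'd': push. Stack: d
  Read 'a': push. Stack: da
  Read 'e': push. Stack: dae
  Read 'e': matches stack top 'e' => pop. Stack: da
  Read 'd': push. Stack: dad
  Read 'd': matches stack top 'd' => pop. Stack: da
  Read 'c': push. Stack: dac
Final stack: "dac" (length 3)

3


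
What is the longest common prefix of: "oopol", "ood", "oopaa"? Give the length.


Words: oopol, ood, oopaa
  Position 0: all 'o' => match
  Position 1: all 'o' => match
  Position 2: ('p', 'd', 'p') => mismatch, stop
LCP = "oo" (length 2)

2


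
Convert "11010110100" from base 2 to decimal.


Input: "11010110100" in base 2
Positional expansion:
  Digit '1' (value 1) x 2^10 = 1024
  Digit '1' (value 1) x 2^9 = 512
  Digit '0' (value 0) x 2^8 = 0
  Digit '1' (value 1) x 2^7 = 128
  Digit '0' (value 0) x 2^6 = 0
  Digit '1' (value 1) x 2^5 = 32
  Digit '1' (value 1) x 2^4 = 16
  Digit '0' (value 0) x 2^3 = 0
  Digit '1' (value 1) x 2^2 = 4
  Digit '0' (value 0) x 2^1 = 0
  Digit '0' (value 0) x 2^0 = 0
Sum = 1716

1716


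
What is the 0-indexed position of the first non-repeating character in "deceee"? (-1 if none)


Input: deceee
Character frequencies:
  'c': 1
  'd': 1
  'e': 4
Scanning left to right for freq == 1:
  Position 0 ('d'): unique! => answer = 0

0


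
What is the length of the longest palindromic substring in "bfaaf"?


Input: "bfaaf"
Checking substrings for palindromes:
  [1:5] "faaf" (len 4) => palindrome
  [2:4] "aa" (len 2) => palindrome
Longest palindromic substring: "faaf" with length 4

4


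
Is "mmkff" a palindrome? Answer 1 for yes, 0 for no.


Input: mmkff
Reversed: ffkmm
  Compare pos 0 ('m') with pos 4 ('f'): MISMATCH
  Compare pos 1 ('m') with pos 3 ('f'): MISMATCH
Result: not a palindrome

0


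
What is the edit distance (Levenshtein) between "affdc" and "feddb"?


Computing edit distance: "affdc" -> "feddb"
DP table:
           f    e    d    d    b
      0    1    2    3    4    5
  a   1    1    2    3    4    5
  f   2    1    2    3    4    5
  f   3    2    2    3    4    5
  d   4    3    3    2    3    4
  c   5    4    4    3    3    4
Edit distance = dp[5][5] = 4

4


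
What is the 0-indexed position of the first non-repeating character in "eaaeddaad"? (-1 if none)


Input: eaaeddaad
Character frequencies:
  'a': 4
  'd': 3
  'e': 2
Scanning left to right for freq == 1:
  Position 0 ('e'): freq=2, skip
  Position 1 ('a'): freq=4, skip
  Position 2 ('a'): freq=4, skip
  Position 3 ('e'): freq=2, skip
  Position 4 ('d'): freq=3, skip
  Position 5 ('d'): freq=3, skip
  Position 6 ('a'): freq=4, skip
  Position 7 ('a'): freq=4, skip
  Position 8 ('d'): freq=3, skip
  No unique character found => answer = -1

-1


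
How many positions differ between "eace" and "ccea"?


Comparing "eace" and "ccea" position by position:
  Position 0: 'e' vs 'c' => DIFFER
  Position 1: 'a' vs 'c' => DIFFER
  Position 2: 'c' vs 'e' => DIFFER
  Position 3: 'e' vs 'a' => DIFFER
Positions that differ: 4

4


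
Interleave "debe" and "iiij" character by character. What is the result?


Interleaving "debe" and "iiij":
  Position 0: 'd' from first, 'i' from second => "di"
  Position 1: 'e' from first, 'i' from second => "ei"
  Position 2: 'b' from first, 'i' from second => "bi"
  Position 3: 'e' from first, 'j' from second => "ej"
Result: dieibiej

dieibiej


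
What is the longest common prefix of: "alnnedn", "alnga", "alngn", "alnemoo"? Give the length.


Words: alnnedn, alnga, alngn, alnemoo
  Position 0: all 'a' => match
  Position 1: all 'l' => match
  Position 2: all 'n' => match
  Position 3: ('n', 'g', 'g', 'e') => mismatch, stop
LCP = "aln" (length 3)

3


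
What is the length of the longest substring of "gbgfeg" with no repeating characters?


Input: "gbgfeg"
Sliding window (track last position of each char):
  Position 0 ('g'): window [0,0] length 1 -- new best
  Position 1 ('b'): window [0,1] length 2 -- new best
  Position 2 ('g'): repeat (last at 0), move window start to 1
  Position 2 ('g'): window [1,2] length 2
  Position 3 ('f'): window [1,3] length 3 -- new best
  Position 4 ('e'): window [1,4] length 4 -- new best
  Position 5 ('g'): repeat (last at 2), move window start to 3
  Position 5 ('g'): window [3,5] length 3
Longest substring with no repeats: "bgfe" with length 4

4


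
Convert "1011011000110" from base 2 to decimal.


Input: "1011011000110" in base 2
Positional expansion:
  Digit '1' (value 1) x 2^12 = 4096
  Digit '0' (value 0) x 2^11 = 0
  Digit '1' (value 1) x 2^10 = 1024
  Digit '1' (value 1) x 2^9 = 512
  Digit '0' (value 0) x 2^8 = 0
  Digit '1' (value 1) x 2^7 = 128
  Digit '1' (value 1) x 2^6 = 64
  Digit '0' (value 0) x 2^5 = 0
  Digit '0' (value 0) x 2^4 = 0
  Digit '0' (value 0) x 2^3 = 0
  Digit '1' (value 1) x 2^2 = 4
  Digit '1' (value 1) x 2^1 = 2
  Digit '0' (value 0) x 2^0 = 0
Sum = 5830

5830


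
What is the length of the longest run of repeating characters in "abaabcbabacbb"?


Input: "abaabcbabacbb"
Scanning for longest run:
  Position 1 ('b'): new char, reset run to 1
  Position 2 ('a'): new char, reset run to 1
  Position 3 ('a'): continues run of 'a', length=2
  Position 4 ('b'): new char, reset run to 1
  Position 5 ('c'): new char, reset run to 1
  Position 6 ('b'): new char, reset run to 1
  Position 7 ('a'): new char, reset run to 1
  Position 8 ('b'): new char, reset run to 1
  Position 9 ('a'): new char, reset run to 1
  Position 10 ('c'): new char, reset run to 1
  Position 11 ('b'): new char, reset run to 1
  Position 12 ('b'): continues run of 'b', length=2
Longest run: 'a' with length 2

2


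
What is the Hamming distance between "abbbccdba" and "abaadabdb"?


Comparing "abbbccdba" and "abaadabdb" position by position:
  Position 0: 'a' vs 'a' => same
  Position 1: 'b' vs 'b' => same
  Position 2: 'b' vs 'a' => differ
  Position 3: 'b' vs 'a' => differ
  Position 4: 'c' vs 'd' => differ
  Position 5: 'c' vs 'a' => differ
  Position 6: 'd' vs 'b' => differ
  Position 7: 'b' vs 'd' => differ
  Position 8: 'a' vs 'b' => differ
Total differences (Hamming distance): 7

7


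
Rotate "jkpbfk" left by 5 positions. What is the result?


Input: "jkpbfk", rotate left by 5
First 5 characters: "jkpbf"
Remaining characters: "k"
Concatenate remaining + first: "k" + "jkpbf" = "kjkpbf"

kjkpbf


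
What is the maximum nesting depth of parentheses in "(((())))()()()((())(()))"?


Input: "(((())))()()()((())(()))"
Tracking depth:
  Position 0 '(': depth becomes 1
  Position 1 '(': depth becomes 2
  Position 2 '(': depth becomes 3
  Position 3 '(': depth becomes 4
  Position 4 ')': depth becomes 3
  Position 5 ')': depth becomes 2
  Position 6 ')': depth becomes 1
  Position 7 ')': depth becomes 0
  Position 8 '(': depth becomes 1
  Position 9 ')': depth becomes 0
  Position 10 '(': depth becomes 1
  Position 11 ')': depth becomes 0
  Position 12 '(': depth becomes 1
  Position 13 ')': depth becomes 0
  Position 14 '(': depth becomes 1
  Position 15 '(': depth becomes 2
  Position 16 '(': depth becomes 3
  Position 17 ')': depth becomes 2
  Position 18 ')': depth becomes 1
  Position 19 '(': depth becomes 2
  Position 20 '(': depth becomes 3
  Position 21 ')': depth becomes 2
  Position 22 ')': depth becomes 1
  Position 23 ')': depth becomes 0
Maximum depth reached: 4

4


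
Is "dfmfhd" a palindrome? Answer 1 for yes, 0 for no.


Input: dfmfhd
Reversed: dhfmfd
  Compare pos 0 ('d') with pos 5 ('d'): match
  Compare pos 1 ('f') with pos 4 ('h'): MISMATCH
  Compare pos 2 ('m') with pos 3 ('f'): MISMATCH
Result: not a palindrome

0


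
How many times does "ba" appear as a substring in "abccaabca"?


Searching for "ba" in "abccaabca"
Scanning each position:
  Position 0: "ab" => no
  Position 1: "bc" => no
  Position 2: "cc" => no
  Position 3: "ca" => no
  Position 4: "aa" => no
  Position 5: "ab" => no
  Position 6: "bc" => no
  Position 7: "ca" => no
Total occurrences: 0

0


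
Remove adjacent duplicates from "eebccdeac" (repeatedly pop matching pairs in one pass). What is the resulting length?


Input: eebccdeac
Stack-based adjacent duplicate removal:
  Read 'e': push. Stack: e
  Read 'e': matches stack top 'e' => pop. Stack: (empty)
  Read 'b': push. Stack: b
  Read 'c': push. Stack: bc
  Read 'c': matches stack top 'c' => pop. Stack: b
  Read 'd': push. Stack: bd
  Read 'e': push. Stack: bde
  Read 'a': push. Stack: bdea
  Read 'c': push. Stack: bdeac
Final stack: "bdeac" (length 5)

5


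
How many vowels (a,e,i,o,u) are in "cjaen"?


Input: cjaen
Checking each character:
  'c' at position 0: consonant
  'j' at position 1: consonant
  'a' at position 2: vowel (running total: 1)
  'e' at position 3: vowel (running total: 2)
  'n' at position 4: consonant
Total vowels: 2

2


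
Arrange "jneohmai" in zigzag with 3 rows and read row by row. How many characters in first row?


Zigzag "jneohmai" into 3 rows:
Placing characters:
  'j' => row 0
  'n' => row 1
  'e' => row 2
  'o' => row 1
  'h' => row 0
  'm' => row 1
  'a' => row 2
  'i' => row 1
Rows:
  Row 0: "jh"
  Row 1: "nomi"
  Row 2: "ea"
First row length: 2

2


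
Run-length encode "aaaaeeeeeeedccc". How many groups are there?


Input: aaaaeeeeeeedccc
Scanning for consecutive runs:
  Group 1: 'a' x 4 (positions 0-3)
  Group 2: 'e' x 7 (positions 4-10)
  Group 3: 'd' x 1 (positions 11-11)
  Group 4: 'c' x 3 (positions 12-14)
Total groups: 4

4


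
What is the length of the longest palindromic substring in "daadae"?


Input: "daadae"
Checking substrings for palindromes:
  [0:4] "daad" (len 4) => palindrome
  [2:5] "ada" (len 3) => palindrome
  [1:3] "aa" (len 2) => palindrome
Longest palindromic substring: "daad" with length 4

4


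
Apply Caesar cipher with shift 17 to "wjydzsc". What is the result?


Caesar cipher: shift "wjydzsc" by 17
  'w' (pos 22) + 17 = pos 13 = 'n'
  'j' (pos 9) + 17 = pos 0 = 'a'
  'y' (pos 24) + 17 = pos 15 = 'p'
  'd' (pos 3) + 17 = pos 20 = 'u'
  'z' (pos 25) + 17 = pos 16 = 'q'
  's' (pos 18) + 17 = pos 9 = 'j'
  'c' (pos 2) + 17 = pos 19 = 't'
Result: napuqjt

napuqjt


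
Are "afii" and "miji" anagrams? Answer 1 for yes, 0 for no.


Strings: "afii", "miji"
Sorted first:  afii
Sorted second: iijm
Differ at position 0: 'a' vs 'i' => not anagrams

0


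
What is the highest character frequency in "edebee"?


Input: edebee
Character counts:
  'b': 1
  'd': 1
  'e': 4
Maximum frequency: 4

4


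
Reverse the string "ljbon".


Input: ljbon
Reading characters right to left:
  Position 4: 'n'
  Position 3: 'o'
  Position 2: 'b'
  Position 1: 'j'
  Position 0: 'l'
Reversed: nobjl

nobjl


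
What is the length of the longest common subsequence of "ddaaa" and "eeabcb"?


LCS of "ddaaa" and "eeabcb"
DP table:
           e    e    a    b    c    b
      0    0    0    0    0    0    0
  d   0    0    0    0    0    0    0
  d   0    0    0    0    0    0    0
  a   0    0    0    1    1    1    1
  a   0    0    0    1    1    1    1
  a   0    0    0    1    1    1    1
LCS length = dp[5][6] = 1

1


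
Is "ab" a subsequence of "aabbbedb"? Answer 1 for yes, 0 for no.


Check if "ab" is a subsequence of "aabbbedb"
Greedy scan:
  Position 0 ('a'): matches sub[0] = 'a'
  Position 1 ('a'): no match needed
  Position 2 ('b'): matches sub[1] = 'b'
  Position 3 ('b'): no match needed
  Position 4 ('b'): no match needed
  Position 5 ('e'): no match needed
  Position 6 ('d'): no match needed
  Position 7 ('b'): no match needed
All 2 characters matched => is a subsequence

1


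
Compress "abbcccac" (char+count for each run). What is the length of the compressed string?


Input: abbcccac
Runs:
  'a' x 1 => "a1"
  'b' x 2 => "b2"
  'c' x 3 => "c3"
  'a' x 1 => "a1"
  'c' x 1 => "c1"
Compressed: "a1b2c3a1c1"
Compressed length: 10

10


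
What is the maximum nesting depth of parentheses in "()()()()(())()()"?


Input: "()()()()(())()()"
Tracking depth:
  Position 0 '(': depth becomes 1
  Position 1 ')': depth becomes 0
  Position 2 '(': depth becomes 1
  Position 3 ')': depth becomes 0
  Position 4 '(': depth becomes 1
  Position 5 ')': depth becomes 0
  Position 6 '(': depth becomes 1
  Position 7 ')': depth becomes 0
  Position 8 '(': depth becomes 1
  Position 9 '(': depth becomes 2
  Position 10 ')': depth becomes 1
  Position 11 ')': depth becomes 0
  Position 12 '(': depth becomes 1
  Position 13 ')': depth becomes 0
  Position 14 '(': depth becomes 1
  Position 15 ')': depth becomes 0
Maximum depth reached: 2

2


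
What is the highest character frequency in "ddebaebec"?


Input: ddebaebec
Character counts:
  'a': 1
  'b': 2
  'c': 1
  'd': 2
  'e': 3
Maximum frequency: 3

3


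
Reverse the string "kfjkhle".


Input: kfjkhle
Reading characters right to left:
  Position 6: 'e'
  Position 5: 'l'
  Position 4: 'h'
  Position 3: 'k'
  Position 2: 'j'
  Position 1: 'f'
  Position 0: 'k'
Reversed: elhkjfk

elhkjfk


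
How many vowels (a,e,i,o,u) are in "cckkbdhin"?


Input: cckkbdhin
Checking each character:
  'c' at position 0: consonant
  'c' at position 1: consonant
  'k' at position 2: consonant
  'k' at position 3: consonant
  'b' at position 4: consonant
  'd' at position 5: consonant
  'h' at position 6: consonant
  'i' at position 7: vowel (running total: 1)
  'n' at position 8: consonant
Total vowels: 1

1


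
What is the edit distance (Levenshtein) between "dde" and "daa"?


Computing edit distance: "dde" -> "daa"
DP table:
           d    a    a
      0    1    2    3
  d   1    0    1    2
  d   2    1    1    2
  e   3    2    2    2
Edit distance = dp[3][3] = 2

2


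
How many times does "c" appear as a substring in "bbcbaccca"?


Searching for "c" in "bbcbaccca"
Scanning each position:
  Position 0: "b" => no
  Position 1: "b" => no
  Position 2: "c" => MATCH
  Position 3: "b" => no
  Position 4: "a" => no
  Position 5: "c" => MATCH
  Position 6: "c" => MATCH
  Position 7: "c" => MATCH
  Position 8: "a" => no
Total occurrences: 4

4


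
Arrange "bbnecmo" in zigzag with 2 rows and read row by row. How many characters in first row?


Zigzag "bbnecmo" into 2 rows:
Placing characters:
  'b' => row 0
  'b' => row 1
  'n' => row 0
  'e' => row 1
  'c' => row 0
  'm' => row 1
  'o' => row 0
Rows:
  Row 0: "bnco"
  Row 1: "bem"
First row length: 4

4


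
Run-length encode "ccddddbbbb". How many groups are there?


Input: ccddddbbbb
Scanning for consecutive runs:
  Group 1: 'c' x 2 (positions 0-1)
  Group 2: 'd' x 4 (positions 2-5)
  Group 3: 'b' x 4 (positions 6-9)
Total groups: 3

3


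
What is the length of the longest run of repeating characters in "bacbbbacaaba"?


Input: "bacbbbacaaba"
Scanning for longest run:
  Position 1 ('a'): new char, reset run to 1
  Position 2 ('c'): new char, reset run to 1
  Position 3 ('b'): new char, reset run to 1
  Position 4 ('b'): continues run of 'b', length=2
  Position 5 ('b'): continues run of 'b', length=3
  Position 6 ('a'): new char, reset run to 1
  Position 7 ('c'): new char, reset run to 1
  Position 8 ('a'): new char, reset run to 1
  Position 9 ('a'): continues run of 'a', length=2
  Position 10 ('b'): new char, reset run to 1
  Position 11 ('a'): new char, reset run to 1
Longest run: 'b' with length 3

3


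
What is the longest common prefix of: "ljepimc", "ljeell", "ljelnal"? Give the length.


Words: ljepimc, ljeell, ljelnal
  Position 0: all 'l' => match
  Position 1: all 'j' => match
  Position 2: all 'e' => match
  Position 3: ('p', 'e', 'l') => mismatch, stop
LCP = "lje" (length 3)

3


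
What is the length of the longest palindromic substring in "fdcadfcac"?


Input: "fdcadfcac"
Checking substrings for palindromes:
  [6:9] "cac" (len 3) => palindrome
Longest palindromic substring: "cac" with length 3

3


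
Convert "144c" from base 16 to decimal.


Input: "144c" in base 16
Positional expansion:
  Digit '1' (value 1) x 16^3 = 4096
  Digit '4' (value 4) x 16^2 = 1024
  Digit '4' (value 4) x 16^1 = 64
  Digit 'c' (value 12) x 16^0 = 12
Sum = 5196

5196


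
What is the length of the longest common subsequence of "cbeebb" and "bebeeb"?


LCS of "cbeebb" and "bebeeb"
DP table:
           b    e    b    e    e    b
      0    0    0    0    0    0    0
  c   0    0    0    0    0    0    0
  b   0    1    1    1    1    1    1
  e   0    1    2    2    2    2    2
  e   0    1    2    2    3    3    3
  b   0    1    2    3    3    3    4
  b   0    1    2    3    3    3    4
LCS length = dp[6][6] = 4

4


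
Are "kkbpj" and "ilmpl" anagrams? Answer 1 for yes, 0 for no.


Strings: "kkbpj", "ilmpl"
Sorted first:  bjkkp
Sorted second: illmp
Differ at position 0: 'b' vs 'i' => not anagrams

0


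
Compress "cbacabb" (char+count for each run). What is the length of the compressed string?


Input: cbacabb
Runs:
  'c' x 1 => "c1"
  'b' x 1 => "b1"
  'a' x 1 => "a1"
  'c' x 1 => "c1"
  'a' x 1 => "a1"
  'b' x 2 => "b2"
Compressed: "c1b1a1c1a1b2"
Compressed length: 12

12


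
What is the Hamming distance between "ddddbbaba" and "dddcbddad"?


Comparing "ddddbbaba" and "dddcbddad" position by position:
  Position 0: 'd' vs 'd' => same
  Position 1: 'd' vs 'd' => same
  Position 2: 'd' vs 'd' => same
  Position 3: 'd' vs 'c' => differ
  Position 4: 'b' vs 'b' => same
  Position 5: 'b' vs 'd' => differ
  Position 6: 'a' vs 'd' => differ
  Position 7: 'b' vs 'a' => differ
  Position 8: 'a' vs 'd' => differ
Total differences (Hamming distance): 5

5


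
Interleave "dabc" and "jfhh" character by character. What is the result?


Interleaving "dabc" and "jfhh":
  Position 0: 'd' from first, 'j' from second => "dj"
  Position 1: 'a' from first, 'f' from second => "af"
  Position 2: 'b' from first, 'h' from second => "bh"
  Position 3: 'c' from first, 'h' from second => "ch"
Result: djafbhch

djafbhch


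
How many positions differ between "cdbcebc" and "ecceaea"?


Comparing "cdbcebc" and "ecceaea" position by position:
  Position 0: 'c' vs 'e' => DIFFER
  Position 1: 'd' vs 'c' => DIFFER
  Position 2: 'b' vs 'c' => DIFFER
  Position 3: 'c' vs 'e' => DIFFER
  Position 4: 'e' vs 'a' => DIFFER
  Position 5: 'b' vs 'e' => DIFFER
  Position 6: 'c' vs 'a' => DIFFER
Positions that differ: 7

7


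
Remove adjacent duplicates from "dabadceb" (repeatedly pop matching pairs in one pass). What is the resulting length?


Input: dabadceb
Stack-based adjacent duplicate removal:
  Read 'd': push. Stack: d
  Read 'a': push. Stack: da
  Read 'b': push. Stack: dab
  Read 'a': push. Stack: daba
  Read 'd': push. Stack: dabad
  Read 'c': push. Stack: dabadc
  Read 'e': push. Stack: dabadce
  Read 'b': push. Stack: dabadceb
Final stack: "dabadceb" (length 8)

8


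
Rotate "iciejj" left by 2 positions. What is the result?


Input: "iciejj", rotate left by 2
First 2 characters: "ic"
Remaining characters: "iejj"
Concatenate remaining + first: "iejj" + "ic" = "iejjic"

iejjic


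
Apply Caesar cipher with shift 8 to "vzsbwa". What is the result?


Caesar cipher: shift "vzsbwa" by 8
  'v' (pos 21) + 8 = pos 3 = 'd'
  'z' (pos 25) + 8 = pos 7 = 'h'
  's' (pos 18) + 8 = pos 0 = 'a'
  'b' (pos 1) + 8 = pos 9 = 'j'
  'w' (pos 22) + 8 = pos 4 = 'e'
  'a' (pos 0) + 8 = pos 8 = 'i'
Result: dhajei

dhajei


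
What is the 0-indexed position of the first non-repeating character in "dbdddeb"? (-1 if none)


Input: dbdddeb
Character frequencies:
  'b': 2
  'd': 4
  'e': 1
Scanning left to right for freq == 1:
  Position 0 ('d'): freq=4, skip
  Position 1 ('b'): freq=2, skip
  Position 2 ('d'): freq=4, skip
  Position 3 ('d'): freq=4, skip
  Position 4 ('d'): freq=4, skip
  Position 5 ('e'): unique! => answer = 5

5


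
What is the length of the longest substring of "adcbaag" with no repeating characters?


Input: "adcbaag"
Sliding window (track last position of each char):
  Position 0 ('a'): window [0,0] length 1 -- new best
  Position 1 ('d'): window [0,1] length 2 -- new best
  Position 2 ('c'): window [0,2] length 3 -- new best
  Position 3 ('b'): window [0,3] length 4 -- new best
  Position 4 ('a'): repeat (last at 0), move window start to 1
  Position 4 ('a'): window [1,4] length 4
  Position 5 ('a'): repeat (last at 4), move window start to 5
  Position 5 ('a'): window [5,5] length 1
  Position 6 ('g'): window [5,6] length 2
Longest substring with no repeats: "adcb" with length 4

4


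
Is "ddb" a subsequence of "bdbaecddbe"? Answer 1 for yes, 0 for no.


Check if "ddb" is a subsequence of "bdbaecddbe"
Greedy scan:
  Position 0 ('b'): no match needed
  Position 1 ('d'): matches sub[0] = 'd'
  Position 2 ('b'): no match needed
  Position 3 ('a'): no match needed
  Position 4 ('e'): no match needed
  Position 5 ('c'): no match needed
  Position 6 ('d'): matches sub[1] = 'd'
  Position 7 ('d'): no match needed
  Position 8 ('b'): matches sub[2] = 'b'
  Position 9 ('e'): no match needed
All 3 characters matched => is a subsequence

1


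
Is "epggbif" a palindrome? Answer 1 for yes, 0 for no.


Input: epggbif
Reversed: fibggpe
  Compare pos 0 ('e') with pos 6 ('f'): MISMATCH
  Compare pos 1 ('p') with pos 5 ('i'): MISMATCH
  Compare pos 2 ('g') with pos 4 ('b'): MISMATCH
Result: not a palindrome

0


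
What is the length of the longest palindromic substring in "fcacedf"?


Input: "fcacedf"
Checking substrings for palindromes:
  [1:4] "cac" (len 3) => palindrome
Longest palindromic substring: "cac" with length 3

3


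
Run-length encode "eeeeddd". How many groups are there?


Input: eeeeddd
Scanning for consecutive runs:
  Group 1: 'e' x 4 (positions 0-3)
  Group 2: 'd' x 3 (positions 4-6)
Total groups: 2

2


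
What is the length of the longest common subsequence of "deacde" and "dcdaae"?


LCS of "deacde" and "dcdaae"
DP table:
           d    c    d    a    a    e
      0    0    0    0    0    0    0
  d   0    1    1    1    1    1    1
  e   0    1    1    1    1    1    2
  a   0    1    1    1    2    2    2
  c   0    1    2    2    2    2    2
  d   0    1    2    3    3    3    3
  e   0    1    2    3    3    3    4
LCS length = dp[6][6] = 4

4


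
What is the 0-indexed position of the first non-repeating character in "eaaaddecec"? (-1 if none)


Input: eaaaddecec
Character frequencies:
  'a': 3
  'c': 2
  'd': 2
  'e': 3
Scanning left to right for freq == 1:
  Position 0 ('e'): freq=3, skip
  Position 1 ('a'): freq=3, skip
  Position 2 ('a'): freq=3, skip
  Position 3 ('a'): freq=3, skip
  Position 4 ('d'): freq=2, skip
  Position 5 ('d'): freq=2, skip
  Position 6 ('e'): freq=3, skip
  Position 7 ('c'): freq=2, skip
  Position 8 ('e'): freq=3, skip
  Position 9 ('c'): freq=2, skip
  No unique character found => answer = -1

-1


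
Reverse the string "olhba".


Input: olhba
Reading characters right to left:
  Position 4: 'a'
  Position 3: 'b'
  Position 2: 'h'
  Position 1: 'l'
  Position 0: 'o'
Reversed: abhlo

abhlo


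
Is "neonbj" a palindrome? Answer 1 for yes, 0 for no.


Input: neonbj
Reversed: jbnoen
  Compare pos 0 ('n') with pos 5 ('j'): MISMATCH
  Compare pos 1 ('e') with pos 4 ('b'): MISMATCH
  Compare pos 2 ('o') with pos 3 ('n'): MISMATCH
Result: not a palindrome

0


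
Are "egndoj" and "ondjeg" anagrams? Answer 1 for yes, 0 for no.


Strings: "egndoj", "ondjeg"
Sorted first:  degjno
Sorted second: degjno
Sorted forms match => anagrams

1


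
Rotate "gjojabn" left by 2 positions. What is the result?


Input: "gjojabn", rotate left by 2
First 2 characters: "gj"
Remaining characters: "ojabn"
Concatenate remaining + first: "ojabn" + "gj" = "ojabngj"

ojabngj


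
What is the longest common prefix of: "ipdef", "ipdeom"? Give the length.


Words: ipdef, ipdeom
  Position 0: all 'i' => match
  Position 1: all 'p' => match
  Position 2: all 'd' => match
  Position 3: all 'e' => match
  Position 4: ('f', 'o') => mismatch, stop
LCP = "ipde" (length 4)

4


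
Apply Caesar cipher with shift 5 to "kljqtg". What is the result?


Caesar cipher: shift "kljqtg" by 5
  'k' (pos 10) + 5 = pos 15 = 'p'
  'l' (pos 11) + 5 = pos 16 = 'q'
  'j' (pos 9) + 5 = pos 14 = 'o'
  'q' (pos 16) + 5 = pos 21 = 'v'
  't' (pos 19) + 5 = pos 24 = 'y'
  'g' (pos 6) + 5 = pos 11 = 'l'
Result: pqovyl

pqovyl


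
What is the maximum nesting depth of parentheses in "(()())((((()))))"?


Input: "(()())((((()))))"
Tracking depth:
  Position 0 '(': depth becomes 1
  Position 1 '(': depth becomes 2
  Position 2 ')': depth becomes 1
  Position 3 '(': depth becomes 2
  Position 4 ')': depth becomes 1
  Position 5 ')': depth becomes 0
  Position 6 '(': depth becomes 1
  Position 7 '(': depth becomes 2
  Position 8 '(': depth becomes 3
  Position 9 '(': depth becomes 4
  Position 10 '(': depth becomes 5
  Position 11 ')': depth becomes 4
  Position 12 ')': depth becomes 3
  Position 13 ')': depth becomes 2
  Position 14 ')': depth becomes 1
  Position 15 ')': depth becomes 0
Maximum depth reached: 5

5


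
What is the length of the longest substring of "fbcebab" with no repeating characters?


Input: "fbcebab"
Sliding window (track last position of each char):
  Position 0 ('f'): window [0,0] length 1 -- new best
  Position 1 ('b'): window [0,1] length 2 -- new best
  Position 2 ('c'): window [0,2] length 3 -- new best
  Position 3 ('e'): window [0,3] length 4 -- new best
  Position 4 ('b'): repeat (last at 1), move window start to 2
  Position 4 ('b'): window [2,4] length 3
  Position 5 ('a'): window [2,5] length 4
  Position 6 ('b'): repeat (last at 4), move window start to 5
  Position 6 ('b'): window [5,6] length 2
Longest substring with no repeats: "fbce" with length 4

4


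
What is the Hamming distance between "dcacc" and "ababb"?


Comparing "dcacc" and "ababb" position by position:
  Position 0: 'd' vs 'a' => differ
  Position 1: 'c' vs 'b' => differ
  Position 2: 'a' vs 'a' => same
  Position 3: 'c' vs 'b' => differ
  Position 4: 'c' vs 'b' => differ
Total differences (Hamming distance): 4

4


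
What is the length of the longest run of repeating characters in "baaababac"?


Input: "baaababac"
Scanning for longest run:
  Position 1 ('a'): new char, reset run to 1
  Position 2 ('a'): continues run of 'a', length=2
  Position 3 ('a'): continues run of 'a', length=3
  Position 4 ('b'): new char, reset run to 1
  Position 5 ('a'): new char, reset run to 1
  Position 6 ('b'): new char, reset run to 1
  Position 7 ('a'): new char, reset run to 1
  Position 8 ('c'): new char, reset run to 1
Longest run: 'a' with length 3

3


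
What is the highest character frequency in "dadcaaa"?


Input: dadcaaa
Character counts:
  'a': 4
  'c': 1
  'd': 2
Maximum frequency: 4

4


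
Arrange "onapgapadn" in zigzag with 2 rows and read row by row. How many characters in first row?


Zigzag "onapgapadn" into 2 rows:
Placing characters:
  'o' => row 0
  'n' => row 1
  'a' => row 0
  'p' => row 1
  'g' => row 0
  'a' => row 1
  'p' => row 0
  'a' => row 1
  'd' => row 0
  'n' => row 1
Rows:
  Row 0: "oagpd"
  Row 1: "npaan"
First row length: 5

5


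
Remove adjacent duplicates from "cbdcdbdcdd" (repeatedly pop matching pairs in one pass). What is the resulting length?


Input: cbdcdbdcdd
Stack-based adjacent duplicate removal:
  Read 'c': push. Stack: c
  Read 'b': push. Stack: cb
  Read 'd': push. Stack: cbd
  Read 'c': push. Stack: cbdc
  Read 'd': push. Stack: cbdcd
  Read 'b': push. Stack: cbdcdb
  Read 'd': push. Stack: cbdcdbd
  Read 'c': push. Stack: cbdcdbdc
  Read 'd': push. Stack: cbdcdbdcd
  Read 'd': matches stack top 'd' => pop. Stack: cbdcdbdc
Final stack: "cbdcdbdc" (length 8)

8


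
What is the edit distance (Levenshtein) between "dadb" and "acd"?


Computing edit distance: "dadb" -> "acd"
DP table:
           a    c    d
      0    1    2    3
  d   1    1    2    2
  a   2    1    2    3
  d   3    2    2    2
  b   4    3    3    3
Edit distance = dp[4][3] = 3

3


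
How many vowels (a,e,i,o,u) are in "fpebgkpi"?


Input: fpebgkpi
Checking each character:
  'f' at position 0: consonant
  'p' at position 1: consonant
  'e' at position 2: vowel (running total: 1)
  'b' at position 3: consonant
  'g' at position 4: consonant
  'k' at position 5: consonant
  'p' at position 6: consonant
  'i' at position 7: vowel (running total: 2)
Total vowels: 2

2


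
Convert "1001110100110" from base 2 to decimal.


Input: "1001110100110" in base 2
Positional expansion:
  Digit '1' (value 1) x 2^12 = 4096
  Digit '0' (value 0) x 2^11 = 0
  Digit '0' (value 0) x 2^10 = 0
  Digit '1' (value 1) x 2^9 = 512
  Digit '1' (value 1) x 2^8 = 256
  Digit '1' (value 1) x 2^7 = 128
  Digit '0' (value 0) x 2^6 = 0
  Digit '1' (value 1) x 2^5 = 32
  Digit '0' (value 0) x 2^4 = 0
  Digit '0' (value 0) x 2^3 = 0
  Digit '1' (value 1) x 2^2 = 4
  Digit '1' (value 1) x 2^1 = 2
  Digit '0' (value 0) x 2^0 = 0
Sum = 5030

5030


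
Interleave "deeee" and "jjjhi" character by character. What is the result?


Interleaving "deeee" and "jjjhi":
  Position 0: 'd' from first, 'j' from second => "dj"
  Position 1: 'e' from first, 'j' from second => "ej"
  Position 2: 'e' from first, 'j' from second => "ej"
  Position 3: 'e' from first, 'h' from second => "eh"
  Position 4: 'e' from first, 'i' from second => "ei"
Result: djejejehei

djejejehei


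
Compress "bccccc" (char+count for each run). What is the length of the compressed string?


Input: bccccc
Runs:
  'b' x 1 => "b1"
  'c' x 5 => "c5"
Compressed: "b1c5"
Compressed length: 4

4


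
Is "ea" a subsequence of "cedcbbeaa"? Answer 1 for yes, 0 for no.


Check if "ea" is a subsequence of "cedcbbeaa"
Greedy scan:
  Position 0 ('c'): no match needed
  Position 1 ('e'): matches sub[0] = 'e'
  Position 2 ('d'): no match needed
  Position 3 ('c'): no match needed
  Position 4 ('b'): no match needed
  Position 5 ('b'): no match needed
  Position 6 ('e'): no match needed
  Position 7 ('a'): matches sub[1] = 'a'
  Position 8 ('a'): no match needed
All 2 characters matched => is a subsequence

1


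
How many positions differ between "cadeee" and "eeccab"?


Comparing "cadeee" and "eeccab" position by position:
  Position 0: 'c' vs 'e' => DIFFER
  Position 1: 'a' vs 'e' => DIFFER
  Position 2: 'd' vs 'c' => DIFFER
  Position 3: 'e' vs 'c' => DIFFER
  Position 4: 'e' vs 'a' => DIFFER
  Position 5: 'e' vs 'b' => DIFFER
Positions that differ: 6

6


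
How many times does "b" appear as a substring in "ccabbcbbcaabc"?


Searching for "b" in "ccabbcbbcaabc"
Scanning each position:
  Position 0: "c" => no
  Position 1: "c" => no
  Position 2: "a" => no
  Position 3: "b" => MATCH
  Position 4: "b" => MATCH
  Position 5: "c" => no
  Position 6: "b" => MATCH
  Position 7: "b" => MATCH
  Position 8: "c" => no
  Position 9: "a" => no
  Position 10: "a" => no
  Position 11: "b" => MATCH
  Position 12: "c" => no
Total occurrences: 5

5


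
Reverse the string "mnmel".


Input: mnmel
Reading characters right to left:
  Position 4: 'l'
  Position 3: 'e'
  Position 2: 'm'
  Position 1: 'n'
  Position 0: 'm'
Reversed: lemnm

lemnm


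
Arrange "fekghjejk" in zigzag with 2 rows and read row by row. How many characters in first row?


Zigzag "fekghjejk" into 2 rows:
Placing characters:
  'f' => row 0
  'e' => row 1
  'k' => row 0
  'g' => row 1
  'h' => row 0
  'j' => row 1
  'e' => row 0
  'j' => row 1
  'k' => row 0
Rows:
  Row 0: "fkhek"
  Row 1: "egjj"
First row length: 5

5


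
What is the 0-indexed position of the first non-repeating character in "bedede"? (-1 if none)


Input: bedede
Character frequencies:
  'b': 1
  'd': 2
  'e': 3
Scanning left to right for freq == 1:
  Position 0 ('b'): unique! => answer = 0

0


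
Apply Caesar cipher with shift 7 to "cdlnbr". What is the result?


Caesar cipher: shift "cdlnbr" by 7
  'c' (pos 2) + 7 = pos 9 = 'j'
  'd' (pos 3) + 7 = pos 10 = 'k'
  'l' (pos 11) + 7 = pos 18 = 's'
  'n' (pos 13) + 7 = pos 20 = 'u'
  'b' (pos 1) + 7 = pos 8 = 'i'
  'r' (pos 17) + 7 = pos 24 = 'y'
Result: jksuiy

jksuiy


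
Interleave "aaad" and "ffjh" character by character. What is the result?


Interleaving "aaad" and "ffjh":
  Position 0: 'a' from first, 'f' from second => "af"
  Position 1: 'a' from first, 'f' from second => "af"
  Position 2: 'a' from first, 'j' from second => "aj"
  Position 3: 'd' from first, 'h' from second => "dh"
Result: afafajdh

afafajdh


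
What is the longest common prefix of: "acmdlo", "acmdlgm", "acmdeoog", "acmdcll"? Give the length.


Words: acmdlo, acmdlgm, acmdeoog, acmdcll
  Position 0: all 'a' => match
  Position 1: all 'c' => match
  Position 2: all 'm' => match
  Position 3: all 'd' => match
  Position 4: ('l', 'l', 'e', 'c') => mismatch, stop
LCP = "acmd" (length 4)

4


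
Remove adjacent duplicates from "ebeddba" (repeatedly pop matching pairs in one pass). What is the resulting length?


Input: ebeddba
Stack-based adjacent duplicate removal:
  Read 'e': push. Stack: e
  Read 'b': push. Stack: eb
  Read 'e': push. Stack: ebe
  Read 'd': push. Stack: ebed
  Read 'd': matches stack top 'd' => pop. Stack: ebe
  Read 'b': push. Stack: ebeb
  Read 'a': push. Stack: ebeba
Final stack: "ebeba" (length 5)

5


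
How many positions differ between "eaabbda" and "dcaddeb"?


Comparing "eaabbda" and "dcaddeb" position by position:
  Position 0: 'e' vs 'd' => DIFFER
  Position 1: 'a' vs 'c' => DIFFER
  Position 2: 'a' vs 'a' => same
  Position 3: 'b' vs 'd' => DIFFER
  Position 4: 'b' vs 'd' => DIFFER
  Position 5: 'd' vs 'e' => DIFFER
  Position 6: 'a' vs 'b' => DIFFER
Positions that differ: 6

6


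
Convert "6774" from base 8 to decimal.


Input: "6774" in base 8
Positional expansion:
  Digit '6' (value 6) x 8^3 = 3072
  Digit '7' (value 7) x 8^2 = 448
  Digit '7' (value 7) x 8^1 = 56
  Digit '4' (value 4) x 8^0 = 4
Sum = 3580

3580


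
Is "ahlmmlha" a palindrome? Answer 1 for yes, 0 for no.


Input: ahlmmlha
Reversed: ahlmmlha
  Compare pos 0 ('a') with pos 7 ('a'): match
  Compare pos 1 ('h') with pos 6 ('h'): match
  Compare pos 2 ('l') with pos 5 ('l'): match
  Compare pos 3 ('m') with pos 4 ('m'): match
Result: palindrome

1


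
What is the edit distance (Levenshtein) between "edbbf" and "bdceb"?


Computing edit distance: "edbbf" -> "bdceb"
DP table:
           b    d    c    e    b
      0    1    2    3    4    5
  e   1    1    2    3    3    4
  d   2    2    1    2    3    4
  b   3    2    2    2    3    3
  b   4    3    3    3    3    3
  f   5    4    4    4    4    4
Edit distance = dp[5][5] = 4

4


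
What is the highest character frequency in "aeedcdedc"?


Input: aeedcdedc
Character counts:
  'a': 1
  'c': 2
  'd': 3
  'e': 3
Maximum frequency: 3

3


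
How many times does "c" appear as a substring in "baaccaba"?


Searching for "c" in "baaccaba"
Scanning each position:
  Position 0: "b" => no
  Position 1: "a" => no
  Position 2: "a" => no
  Position 3: "c" => MATCH
  Position 4: "c" => MATCH
  Position 5: "a" => no
  Position 6: "b" => no
  Position 7: "a" => no
Total occurrences: 2

2


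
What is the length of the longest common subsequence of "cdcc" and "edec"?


LCS of "cdcc" and "edec"
DP table:
           e    d    e    c
      0    0    0    0    0
  c   0    0    0    0    1
  d   0    0    1    1    1
  c   0    0    1    1    2
  c   0    0    1    1    2
LCS length = dp[4][4] = 2

2


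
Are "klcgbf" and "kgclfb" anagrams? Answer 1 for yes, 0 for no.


Strings: "klcgbf", "kgclfb"
Sorted first:  bcfgkl
Sorted second: bcfgkl
Sorted forms match => anagrams

1


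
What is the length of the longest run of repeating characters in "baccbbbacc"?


Input: "baccbbbacc"
Scanning for longest run:
  Position 1 ('a'): new char, reset run to 1
  Position 2 ('c'): new char, reset run to 1
  Position 3 ('c'): continues run of 'c', length=2
  Position 4 ('b'): new char, reset run to 1
  Position 5 ('b'): continues run of 'b', length=2
  Position 6 ('b'): continues run of 'b', length=3
  Position 7 ('a'): new char, reset run to 1
  Position 8 ('c'): new char, reset run to 1
  Position 9 ('c'): continues run of 'c', length=2
Longest run: 'b' with length 3

3


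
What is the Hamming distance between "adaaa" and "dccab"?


Comparing "adaaa" and "dccab" position by position:
  Position 0: 'a' vs 'd' => differ
  Position 1: 'd' vs 'c' => differ
  Position 2: 'a' vs 'c' => differ
  Position 3: 'a' vs 'a' => same
  Position 4: 'a' vs 'b' => differ
Total differences (Hamming distance): 4

4


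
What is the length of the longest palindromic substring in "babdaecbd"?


Input: "babdaecbd"
Checking substrings for palindromes:
  [0:3] "bab" (len 3) => palindrome
Longest palindromic substring: "bab" with length 3

3


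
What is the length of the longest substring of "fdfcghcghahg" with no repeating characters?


Input: "fdfcghcghahg"
Sliding window (track last position of each char):
  Position 0 ('f'): window [0,0] length 1 -- new best
  Position 1 ('d'): window [0,1] length 2 -- new best
  Position 2 ('f'): repeat (last at 0), move window start to 1
  Position 2 ('f'): window [1,2] length 2
  Position 3 ('c'): window [1,3] length 3 -- new best
  Position 4 ('g'): window [1,4] length 4 -- new best
  Position 5 ('h'): window [1,5] length 5 -- new best
  Position 6 ('c'): repeat (last at 3), move window start to 4
  Position 6 ('c'): window [4,6] length 3
  Position 7 ('g'): repeat (last at 4), move window start to 5
  Position 7 ('g'): window [5,7] length 3
  Position 8 ('h'): repeat (last at 5), move window start to 6
  Position 8 ('h'): window [6,8] length 3
  Position 9 ('a'): window [6,9] length 4
  Position 10 ('h'): repeat (last at 8), move window start to 9
  Position 10 ('h'): window [9,10] length 2
  Position 11 ('g'): window [9,11] length 3
Longest substring with no repeats: "dfcgh" with length 5

5


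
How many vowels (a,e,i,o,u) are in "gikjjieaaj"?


Input: gikjjieaaj
Checking each character:
  'g' at position 0: consonant
  'i' at position 1: vowel (running total: 1)
  'k' at position 2: consonant
  'j' at position 3: consonant
  'j' at position 4: consonant
  'i' at position 5: vowel (running total: 2)
  'e' at position 6: vowel (running total: 3)
  'a' at position 7: vowel (running total: 4)
  'a' at position 8: vowel (running total: 5)
  'j' at position 9: consonant
Total vowels: 5

5


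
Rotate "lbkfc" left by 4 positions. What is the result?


Input: "lbkfc", rotate left by 4
First 4 characters: "lbkf"
Remaining characters: "c"
Concatenate remaining + first: "c" + "lbkf" = "clbkf"

clbkf


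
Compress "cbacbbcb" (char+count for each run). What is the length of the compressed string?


Input: cbacbbcb
Runs:
  'c' x 1 => "c1"
  'b' x 1 => "b1"
  'a' x 1 => "a1"
  'c' x 1 => "c1"
  'b' x 2 => "b2"
  'c' x 1 => "c1"
  'b' x 1 => "b1"
Compressed: "c1b1a1c1b2c1b1"
Compressed length: 14

14


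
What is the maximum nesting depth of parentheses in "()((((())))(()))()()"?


Input: "()((((())))(()))()()"
Tracking depth:
  Position 0 '(': depth becomes 1
  Position 1 ')': depth becomes 0
  Position 2 '(': depth becomes 1
  Position 3 '(': depth becomes 2
  Position 4 '(': depth becomes 3
  Position 5 '(': depth becomes 4
  Position 6 '(': depth becomes 5
  Position 7 ')': depth becomes 4
  Position 8 ')': depth becomes 3
  Position 9 ')': depth becomes 2
  Position 10 ')': depth becomes 1
  Position 11 '(': depth becomes 2
  Position 12 '(': depth becomes 3
  Position 13 ')': depth becomes 2
  Position 14 ')': depth becomes 1
  Position 15 ')': depth becomes 0
  Position 16 '(': depth becomes 1
  Position 17 ')': depth becomes 0
  Position 18 '(': depth becomes 1
  Position 19 ')': depth becomes 0
Maximum depth reached: 5

5
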